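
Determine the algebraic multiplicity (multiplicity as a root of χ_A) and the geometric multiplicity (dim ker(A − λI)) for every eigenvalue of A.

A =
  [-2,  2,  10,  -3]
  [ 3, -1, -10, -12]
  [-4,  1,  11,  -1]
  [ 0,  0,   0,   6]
λ = 1: alg = 2, geom = 1; λ = 6: alg = 2, geom = 1

Step 1 — factor the characteristic polynomial to read off the algebraic multiplicities:
  χ_A(x) = (x - 6)^2*(x - 1)^2

Step 2 — compute geometric multiplicities via the rank-nullity identity g(λ) = n − rank(A − λI):
  rank(A − (1)·I) = 3, so dim ker(A − (1)·I) = n − 3 = 1
  rank(A − (6)·I) = 3, so dim ker(A − (6)·I) = n − 3 = 1

Summary:
  λ = 1: algebraic multiplicity = 2, geometric multiplicity = 1
  λ = 6: algebraic multiplicity = 2, geometric multiplicity = 1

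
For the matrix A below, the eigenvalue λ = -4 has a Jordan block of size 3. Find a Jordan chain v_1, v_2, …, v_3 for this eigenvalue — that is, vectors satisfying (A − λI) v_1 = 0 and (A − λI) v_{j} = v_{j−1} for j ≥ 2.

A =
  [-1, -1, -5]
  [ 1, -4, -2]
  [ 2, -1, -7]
A Jordan chain for λ = -4 of length 3:
v_1 = (-2, -1, -1)ᵀ
v_2 = (3, 1, 2)ᵀ
v_3 = (1, 0, 0)ᵀ

Let N = A − (-4)·I. We want v_3 with N^3 v_3 = 0 but N^2 v_3 ≠ 0; then v_{j-1} := N · v_j for j = 3, …, 2.

Pick v_3 = (1, 0, 0)ᵀ.
Then v_2 = N · v_3 = (3, 1, 2)ᵀ.
Then v_1 = N · v_2 = (-2, -1, -1)ᵀ.

Sanity check: (A − (-4)·I) v_1 = (0, 0, 0)ᵀ = 0. ✓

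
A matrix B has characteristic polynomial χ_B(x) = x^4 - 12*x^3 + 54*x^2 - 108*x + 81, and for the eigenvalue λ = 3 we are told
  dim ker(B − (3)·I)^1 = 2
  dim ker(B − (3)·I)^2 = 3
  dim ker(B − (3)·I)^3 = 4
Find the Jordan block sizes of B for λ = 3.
Block sizes for λ = 3: [3, 1]

From the dimensions of kernels of powers, the number of Jordan blocks of size at least j is d_j − d_{j−1} where d_j = dim ker(N^j) (with d_0 = 0). Computing the differences gives [2, 1, 1].
The number of blocks of size exactly k is (#blocks of size ≥ k) − (#blocks of size ≥ k + 1), so the partition is: 1 block(s) of size 1, 1 block(s) of size 3.
In nonincreasing order the block sizes are [3, 1].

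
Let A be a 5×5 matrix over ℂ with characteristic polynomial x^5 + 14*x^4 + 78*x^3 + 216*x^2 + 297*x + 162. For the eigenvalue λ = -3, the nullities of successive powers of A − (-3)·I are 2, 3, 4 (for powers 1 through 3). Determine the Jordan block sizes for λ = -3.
Block sizes for λ = -3: [3, 1]

From the dimensions of kernels of powers, the number of Jordan blocks of size at least j is d_j − d_{j−1} where d_j = dim ker(N^j) (with d_0 = 0). Computing the differences gives [2, 1, 1].
The number of blocks of size exactly k is (#blocks of size ≥ k) − (#blocks of size ≥ k + 1), so the partition is: 1 block(s) of size 1, 1 block(s) of size 3.
In nonincreasing order the block sizes are [3, 1].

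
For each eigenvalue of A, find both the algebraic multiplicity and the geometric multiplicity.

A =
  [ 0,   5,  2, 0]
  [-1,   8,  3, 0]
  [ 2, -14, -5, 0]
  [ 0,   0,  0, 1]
λ = 1: alg = 4, geom = 2

Step 1 — factor the characteristic polynomial to read off the algebraic multiplicities:
  χ_A(x) = (x - 1)^4

Step 2 — compute geometric multiplicities via the rank-nullity identity g(λ) = n − rank(A − λI):
  rank(A − (1)·I) = 2, so dim ker(A − (1)·I) = n − 2 = 2

Summary:
  λ = 1: algebraic multiplicity = 4, geometric multiplicity = 2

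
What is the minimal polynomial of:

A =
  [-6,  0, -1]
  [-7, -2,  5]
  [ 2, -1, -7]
x^3 + 15*x^2 + 75*x + 125

The characteristic polynomial is χ_A(x) = (x + 5)^3, so the eigenvalues are known. The minimal polynomial is
  m_A(x) = Π_λ (x − λ)^{k_λ}
where k_λ is the size of the *largest* Jordan block for λ (equivalently, the smallest k with (A − λI)^k v = 0 for every generalised eigenvector v of λ).

  λ = -5: largest Jordan block has size 3, contributing (x + 5)^3

So m_A(x) = (x + 5)^3 = x^3 + 15*x^2 + 75*x + 125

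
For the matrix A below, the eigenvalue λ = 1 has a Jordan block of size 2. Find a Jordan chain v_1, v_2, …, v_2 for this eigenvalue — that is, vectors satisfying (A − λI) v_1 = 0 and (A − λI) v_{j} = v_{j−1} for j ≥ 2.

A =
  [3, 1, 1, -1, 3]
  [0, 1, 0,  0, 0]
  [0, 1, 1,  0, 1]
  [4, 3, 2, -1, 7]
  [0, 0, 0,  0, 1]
A Jordan chain for λ = 1 of length 2:
v_1 = (2, 0, 0, 4, 0)ᵀ
v_2 = (1, 0, 0, 0, 0)ᵀ

Let N = A − (1)·I. We want v_2 with N^2 v_2 = 0 but N^1 v_2 ≠ 0; then v_{j-1} := N · v_j for j = 2, …, 2.

Pick v_2 = (1, 0, 0, 0, 0)ᵀ.
Then v_1 = N · v_2 = (2, 0, 0, 4, 0)ᵀ.

Sanity check: (A − (1)·I) v_1 = (0, 0, 0, 0, 0)ᵀ = 0. ✓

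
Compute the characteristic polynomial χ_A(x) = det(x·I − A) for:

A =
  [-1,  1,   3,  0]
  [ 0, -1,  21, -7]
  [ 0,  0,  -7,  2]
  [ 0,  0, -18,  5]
x^4 + 4*x^3 + 6*x^2 + 4*x + 1

Expanding det(x·I − A) (e.g. by cofactor expansion or by noting that A is similar to its Jordan form J, which has the same characteristic polynomial as A) gives
  χ_A(x) = x^4 + 4*x^3 + 6*x^2 + 4*x + 1
which factors as (x + 1)^4. The eigenvalues (with algebraic multiplicities) are λ = -1 with multiplicity 4.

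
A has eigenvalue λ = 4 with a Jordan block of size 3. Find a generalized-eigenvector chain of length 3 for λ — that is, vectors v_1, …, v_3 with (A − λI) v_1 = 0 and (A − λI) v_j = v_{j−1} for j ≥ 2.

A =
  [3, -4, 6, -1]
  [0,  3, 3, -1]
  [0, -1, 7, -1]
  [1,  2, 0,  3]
A Jordan chain for λ = 4 of length 3:
v_1 = (0, -1, -1, -2)ᵀ
v_2 = (-1, 0, 0, 1)ᵀ
v_3 = (1, 0, 0, 0)ᵀ

Let N = A − (4)·I. We want v_3 with N^3 v_3 = 0 but N^2 v_3 ≠ 0; then v_{j-1} := N · v_j for j = 3, …, 2.

Pick v_3 = (1, 0, 0, 0)ᵀ.
Then v_2 = N · v_3 = (-1, 0, 0, 1)ᵀ.
Then v_1 = N · v_2 = (0, -1, -1, -2)ᵀ.

Sanity check: (A − (4)·I) v_1 = (0, 0, 0, 0)ᵀ = 0. ✓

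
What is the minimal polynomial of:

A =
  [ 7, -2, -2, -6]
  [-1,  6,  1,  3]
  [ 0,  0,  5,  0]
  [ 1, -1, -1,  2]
x^2 - 10*x + 25

The characteristic polynomial is χ_A(x) = (x - 5)^4, so the eigenvalues are known. The minimal polynomial is
  m_A(x) = Π_λ (x − λ)^{k_λ}
where k_λ is the size of the *largest* Jordan block for λ (equivalently, the smallest k with (A − λI)^k v = 0 for every generalised eigenvector v of λ).

  λ = 5: largest Jordan block has size 2, contributing (x − 5)^2

So m_A(x) = (x - 5)^2 = x^2 - 10*x + 25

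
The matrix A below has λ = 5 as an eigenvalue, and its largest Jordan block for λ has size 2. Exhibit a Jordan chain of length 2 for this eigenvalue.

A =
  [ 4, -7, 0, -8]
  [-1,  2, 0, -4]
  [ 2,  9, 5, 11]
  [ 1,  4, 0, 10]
A Jordan chain for λ = 5 of length 2:
v_1 = (-1, -1, 2, 1)ᵀ
v_2 = (1, 0, 0, 0)ᵀ

Let N = A − (5)·I. We want v_2 with N^2 v_2 = 0 but N^1 v_2 ≠ 0; then v_{j-1} := N · v_j for j = 2, …, 2.

Pick v_2 = (1, 0, 0, 0)ᵀ.
Then v_1 = N · v_2 = (-1, -1, 2, 1)ᵀ.

Sanity check: (A − (5)·I) v_1 = (0, 0, 0, 0)ᵀ = 0. ✓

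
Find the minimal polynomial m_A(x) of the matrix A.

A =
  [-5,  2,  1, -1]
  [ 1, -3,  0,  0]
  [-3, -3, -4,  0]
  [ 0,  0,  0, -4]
x^3 + 12*x^2 + 48*x + 64

The characteristic polynomial is χ_A(x) = (x + 4)^4, so the eigenvalues are known. The minimal polynomial is
  m_A(x) = Π_λ (x − λ)^{k_λ}
where k_λ is the size of the *largest* Jordan block for λ (equivalently, the smallest k with (A − λI)^k v = 0 for every generalised eigenvector v of λ).

  λ = -4: largest Jordan block has size 3, contributing (x + 4)^3

So m_A(x) = (x + 4)^3 = x^3 + 12*x^2 + 48*x + 64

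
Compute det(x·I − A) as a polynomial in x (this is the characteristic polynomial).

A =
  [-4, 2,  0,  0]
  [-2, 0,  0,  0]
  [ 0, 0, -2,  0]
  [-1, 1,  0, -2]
x^4 + 8*x^3 + 24*x^2 + 32*x + 16

Expanding det(x·I − A) (e.g. by cofactor expansion or by noting that A is similar to its Jordan form J, which has the same characteristic polynomial as A) gives
  χ_A(x) = x^4 + 8*x^3 + 24*x^2 + 32*x + 16
which factors as (x + 2)^4. The eigenvalues (with algebraic multiplicities) are λ = -2 with multiplicity 4.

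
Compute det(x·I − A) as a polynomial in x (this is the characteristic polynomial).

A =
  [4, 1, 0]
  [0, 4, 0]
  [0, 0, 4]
x^3 - 12*x^2 + 48*x - 64

Expanding det(x·I − A) (e.g. by cofactor expansion or by noting that A is similar to its Jordan form J, which has the same characteristic polynomial as A) gives
  χ_A(x) = x^3 - 12*x^2 + 48*x - 64
which factors as (x - 4)^3. The eigenvalues (with algebraic multiplicities) are λ = 4 with multiplicity 3.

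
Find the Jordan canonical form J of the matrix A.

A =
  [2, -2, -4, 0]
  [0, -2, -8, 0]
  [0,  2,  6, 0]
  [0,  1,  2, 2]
J_2(2) ⊕ J_1(2) ⊕ J_1(2)

The characteristic polynomial is
  det(x·I − A) = x^4 - 8*x^3 + 24*x^2 - 32*x + 16 = (x - 2)^4

Eigenvalues and multiplicities (the geometric multiplicity of λ is n − rank(A − λI), which equals the number of Jordan blocks for λ):
  λ = 2: algebraic multiplicity = 4, geometric multiplicity = 3

Determining the block sizes for each eigenvalue:
  λ = 2: 3 blocks summing to 4 forces exactly one block of size 2 and the rest size 1 → block sizes [2, 1, 1]

Assembling the blocks gives a Jordan form
J =
  [2, 1, 0, 0]
  [0, 2, 0, 0]
  [0, 0, 2, 0]
  [0, 0, 0, 2]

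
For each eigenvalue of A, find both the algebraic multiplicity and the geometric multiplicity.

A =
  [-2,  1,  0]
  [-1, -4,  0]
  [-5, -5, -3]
λ = -3: alg = 3, geom = 2

Step 1 — factor the characteristic polynomial to read off the algebraic multiplicities:
  χ_A(x) = (x + 3)^3

Step 2 — compute geometric multiplicities via the rank-nullity identity g(λ) = n − rank(A − λI):
  rank(A − (-3)·I) = 1, so dim ker(A − (-3)·I) = n − 1 = 2

Summary:
  λ = -3: algebraic multiplicity = 3, geometric multiplicity = 2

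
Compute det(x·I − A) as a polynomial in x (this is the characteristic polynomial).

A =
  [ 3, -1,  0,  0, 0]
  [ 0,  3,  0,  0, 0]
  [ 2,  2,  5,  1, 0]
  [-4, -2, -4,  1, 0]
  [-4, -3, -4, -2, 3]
x^5 - 15*x^4 + 90*x^3 - 270*x^2 + 405*x - 243

Expanding det(x·I − A) (e.g. by cofactor expansion or by noting that A is similar to its Jordan form J, which has the same characteristic polynomial as A) gives
  χ_A(x) = x^5 - 15*x^4 + 90*x^3 - 270*x^2 + 405*x - 243
which factors as (x - 3)^5. The eigenvalues (with algebraic multiplicities) are λ = 3 with multiplicity 5.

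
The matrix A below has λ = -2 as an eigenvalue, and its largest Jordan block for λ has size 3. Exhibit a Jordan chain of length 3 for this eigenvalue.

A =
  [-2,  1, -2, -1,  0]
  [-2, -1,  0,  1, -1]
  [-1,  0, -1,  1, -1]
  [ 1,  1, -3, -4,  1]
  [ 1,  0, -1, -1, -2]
A Jordan chain for λ = -2 of length 3:
v_1 = (-1, -2, -1, 0, 0)ᵀ
v_2 = (0, -2, -1, 1, 1)ᵀ
v_3 = (1, 0, 0, 0, 0)ᵀ

Let N = A − (-2)·I. We want v_3 with N^3 v_3 = 0 but N^2 v_3 ≠ 0; then v_{j-1} := N · v_j for j = 3, …, 2.

Pick v_3 = (1, 0, 0, 0, 0)ᵀ.
Then v_2 = N · v_3 = (0, -2, -1, 1, 1)ᵀ.
Then v_1 = N · v_2 = (-1, -2, -1, 0, 0)ᵀ.

Sanity check: (A − (-2)·I) v_1 = (0, 0, 0, 0, 0)ᵀ = 0. ✓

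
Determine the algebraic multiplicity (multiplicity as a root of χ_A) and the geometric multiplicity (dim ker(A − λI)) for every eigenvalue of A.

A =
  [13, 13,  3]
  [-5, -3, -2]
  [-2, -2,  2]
λ = 4: alg = 3, geom = 1

Step 1 — factor the characteristic polynomial to read off the algebraic multiplicities:
  χ_A(x) = (x - 4)^3

Step 2 — compute geometric multiplicities via the rank-nullity identity g(λ) = n − rank(A − λI):
  rank(A − (4)·I) = 2, so dim ker(A − (4)·I) = n − 2 = 1

Summary:
  λ = 4: algebraic multiplicity = 3, geometric multiplicity = 1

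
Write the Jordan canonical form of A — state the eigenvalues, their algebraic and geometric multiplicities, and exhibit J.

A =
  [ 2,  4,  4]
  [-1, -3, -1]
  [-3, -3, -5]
J_2(-2) ⊕ J_1(-2)

The characteristic polynomial is
  det(x·I − A) = x^3 + 6*x^2 + 12*x + 8 = (x + 2)^3

Eigenvalues and multiplicities (the geometric multiplicity of λ is n − rank(A − λI), which equals the number of Jordan blocks for λ):
  λ = -2: algebraic multiplicity = 3, geometric multiplicity = 2

Determining the block sizes for each eigenvalue:
  λ = -2: 2 blocks summing to 3 forces exactly one block of size 2 and the rest size 1 → block sizes [2, 1]

Assembling the blocks gives a Jordan form
J =
  [-2,  1,  0]
  [ 0, -2,  0]
  [ 0,  0, -2]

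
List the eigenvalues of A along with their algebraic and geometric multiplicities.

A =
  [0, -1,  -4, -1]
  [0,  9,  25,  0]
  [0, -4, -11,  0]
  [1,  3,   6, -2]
λ = -1: alg = 4, geom = 2

Step 1 — factor the characteristic polynomial to read off the algebraic multiplicities:
  χ_A(x) = (x + 1)^4

Step 2 — compute geometric multiplicities via the rank-nullity identity g(λ) = n − rank(A − λI):
  rank(A − (-1)·I) = 2, so dim ker(A − (-1)·I) = n − 2 = 2

Summary:
  λ = -1: algebraic multiplicity = 4, geometric multiplicity = 2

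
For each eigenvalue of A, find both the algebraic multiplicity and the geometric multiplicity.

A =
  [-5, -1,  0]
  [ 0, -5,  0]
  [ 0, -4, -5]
λ = -5: alg = 3, geom = 2

Step 1 — factor the characteristic polynomial to read off the algebraic multiplicities:
  χ_A(x) = (x + 5)^3

Step 2 — compute geometric multiplicities via the rank-nullity identity g(λ) = n − rank(A − λI):
  rank(A − (-5)·I) = 1, so dim ker(A − (-5)·I) = n − 1 = 2

Summary:
  λ = -5: algebraic multiplicity = 3, geometric multiplicity = 2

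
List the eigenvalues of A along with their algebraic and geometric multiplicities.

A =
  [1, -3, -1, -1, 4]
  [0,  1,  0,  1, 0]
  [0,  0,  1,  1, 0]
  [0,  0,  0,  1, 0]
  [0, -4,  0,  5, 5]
λ = 1: alg = 4, geom = 2; λ = 5: alg = 1, geom = 1

Step 1 — factor the characteristic polynomial to read off the algebraic multiplicities:
  χ_A(x) = (x - 5)*(x - 1)^4

Step 2 — compute geometric multiplicities via the rank-nullity identity g(λ) = n − rank(A − λI):
  rank(A − (1)·I) = 3, so dim ker(A − (1)·I) = n − 3 = 2
  rank(A − (5)·I) = 4, so dim ker(A − (5)·I) = n − 4 = 1

Summary:
  λ = 1: algebraic multiplicity = 4, geometric multiplicity = 2
  λ = 5: algebraic multiplicity = 1, geometric multiplicity = 1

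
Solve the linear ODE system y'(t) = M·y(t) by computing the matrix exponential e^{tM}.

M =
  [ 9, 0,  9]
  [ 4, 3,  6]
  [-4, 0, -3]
e^{tM} =
  [6*t*exp(3*t) + exp(3*t), 0, 9*t*exp(3*t)]
  [4*t*exp(3*t), exp(3*t), 6*t*exp(3*t)]
  [-4*t*exp(3*t), 0, -6*t*exp(3*t) + exp(3*t)]

Strategy: write M = P · J · P⁻¹ where J is a Jordan canonical form, so e^{tM} = P · e^{tJ} · P⁻¹, and e^{tJ} can be computed block-by-block.

M has Jordan form
J =
  [3, 1, 0]
  [0, 3, 0]
  [0, 0, 3]
(up to reordering of blocks).

Per-block formulas:
  For a 2×2 Jordan block J_2(3): exp(t · J_2(3)) = e^(3t)·(I + t·N), where N is the 2×2 nilpotent shift.
  For a 1×1 block at λ = 3: exp(t · [3]) = [e^(3t)].

After assembling e^{tJ} and conjugating by P, we get:

e^{tM} =
  [6*t*exp(3*t) + exp(3*t), 0, 9*t*exp(3*t)]
  [4*t*exp(3*t), exp(3*t), 6*t*exp(3*t)]
  [-4*t*exp(3*t), 0, -6*t*exp(3*t) + exp(3*t)]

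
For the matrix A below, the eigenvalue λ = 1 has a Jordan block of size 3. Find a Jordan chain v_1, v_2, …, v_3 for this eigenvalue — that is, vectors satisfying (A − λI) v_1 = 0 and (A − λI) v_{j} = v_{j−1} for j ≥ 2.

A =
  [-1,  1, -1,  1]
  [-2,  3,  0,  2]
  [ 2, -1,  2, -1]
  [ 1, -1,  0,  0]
A Jordan chain for λ = 1 of length 3:
v_1 = (1, 2, -1, -1)ᵀ
v_2 = (-2, -2, 2, 1)ᵀ
v_3 = (1, 0, 0, 0)ᵀ

Let N = A − (1)·I. We want v_3 with N^3 v_3 = 0 but N^2 v_3 ≠ 0; then v_{j-1} := N · v_j for j = 3, …, 2.

Pick v_3 = (1, 0, 0, 0)ᵀ.
Then v_2 = N · v_3 = (-2, -2, 2, 1)ᵀ.
Then v_1 = N · v_2 = (1, 2, -1, -1)ᵀ.

Sanity check: (A − (1)·I) v_1 = (0, 0, 0, 0)ᵀ = 0. ✓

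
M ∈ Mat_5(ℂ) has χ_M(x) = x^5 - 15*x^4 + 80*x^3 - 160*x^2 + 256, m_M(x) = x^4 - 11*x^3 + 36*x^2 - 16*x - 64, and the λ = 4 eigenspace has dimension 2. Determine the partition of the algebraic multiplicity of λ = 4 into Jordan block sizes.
Block sizes for λ = 4: [3, 1]

Step 1 — from the characteristic polynomial, algebraic multiplicity of λ = 4 is 4. From dim ker(M − (4)·I) = 2, there are exactly 2 Jordan blocks for λ = 4.
Step 2 — from the minimal polynomial, the factor (x − 4)^3 tells us the largest block for λ = 4 has size 3.
Step 3 — with total size 4, 2 blocks, and largest block 3, the block sizes (in nonincreasing order) are [3, 1].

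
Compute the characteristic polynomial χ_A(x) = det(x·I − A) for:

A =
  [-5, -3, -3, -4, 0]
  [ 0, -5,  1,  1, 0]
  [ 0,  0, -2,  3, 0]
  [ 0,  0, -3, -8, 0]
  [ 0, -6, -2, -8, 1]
x^5 + 19*x^4 + 130*x^3 + 350*x^2 + 125*x - 625

Expanding det(x·I − A) (e.g. by cofactor expansion or by noting that A is similar to its Jordan form J, which has the same characteristic polynomial as A) gives
  χ_A(x) = x^5 + 19*x^4 + 130*x^3 + 350*x^2 + 125*x - 625
which factors as (x - 1)*(x + 5)^4. The eigenvalues (with algebraic multiplicities) are λ = -5 with multiplicity 4, λ = 1 with multiplicity 1.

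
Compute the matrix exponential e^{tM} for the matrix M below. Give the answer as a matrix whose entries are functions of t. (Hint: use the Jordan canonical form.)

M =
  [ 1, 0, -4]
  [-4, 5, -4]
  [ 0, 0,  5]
e^{tM} =
  [exp(t), 0, -exp(5*t) + exp(t)]
  [-exp(5*t) + exp(t), exp(5*t), -exp(5*t) + exp(t)]
  [0, 0, exp(5*t)]

Strategy: write M = P · J · P⁻¹ where J is a Jordan canonical form, so e^{tM} = P · e^{tJ} · P⁻¹, and e^{tJ} can be computed block-by-block.

M has Jordan form
J =
  [1, 0, 0]
  [0, 5, 0]
  [0, 0, 5]
(up to reordering of blocks).

Per-block formulas:
  For a 1×1 block at λ = 1: exp(t · [1]) = [e^(1t)].
  For a 1×1 block at λ = 5: exp(t · [5]) = [e^(5t)].

After assembling e^{tJ} and conjugating by P, we get:

e^{tM} =
  [exp(t), 0, -exp(5*t) + exp(t)]
  [-exp(5*t) + exp(t), exp(5*t), -exp(5*t) + exp(t)]
  [0, 0, exp(5*t)]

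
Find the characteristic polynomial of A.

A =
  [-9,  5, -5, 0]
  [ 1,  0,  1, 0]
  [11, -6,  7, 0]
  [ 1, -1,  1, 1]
x^4 + x^3 - 9*x^2 + 11*x - 4

Expanding det(x·I − A) (e.g. by cofactor expansion or by noting that A is similar to its Jordan form J, which has the same characteristic polynomial as A) gives
  χ_A(x) = x^4 + x^3 - 9*x^2 + 11*x - 4
which factors as (x - 1)^3*(x + 4). The eigenvalues (with algebraic multiplicities) are λ = -4 with multiplicity 1, λ = 1 with multiplicity 3.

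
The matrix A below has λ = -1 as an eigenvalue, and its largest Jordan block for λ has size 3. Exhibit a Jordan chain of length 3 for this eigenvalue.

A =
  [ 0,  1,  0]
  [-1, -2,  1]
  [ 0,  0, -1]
A Jordan chain for λ = -1 of length 3:
v_1 = (1, -1, 0)ᵀ
v_2 = (0, 1, 0)ᵀ
v_3 = (0, 0, 1)ᵀ

Let N = A − (-1)·I. We want v_3 with N^3 v_3 = 0 but N^2 v_3 ≠ 0; then v_{j-1} := N · v_j for j = 3, …, 2.

Pick v_3 = (0, 0, 1)ᵀ.
Then v_2 = N · v_3 = (0, 1, 0)ᵀ.
Then v_1 = N · v_2 = (1, -1, 0)ᵀ.

Sanity check: (A − (-1)·I) v_1 = (0, 0, 0)ᵀ = 0. ✓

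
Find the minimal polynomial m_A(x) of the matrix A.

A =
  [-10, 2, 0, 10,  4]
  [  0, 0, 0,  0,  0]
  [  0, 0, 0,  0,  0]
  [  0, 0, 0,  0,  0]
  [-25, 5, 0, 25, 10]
x^2

The characteristic polynomial is χ_A(x) = x^5, so the eigenvalues are known. The minimal polynomial is
  m_A(x) = Π_λ (x − λ)^{k_λ}
where k_λ is the size of the *largest* Jordan block for λ (equivalently, the smallest k with (A − λI)^k v = 0 for every generalised eigenvector v of λ).

  λ = 0: largest Jordan block has size 2, contributing (x − 0)^2

So m_A(x) = x^2 = x^2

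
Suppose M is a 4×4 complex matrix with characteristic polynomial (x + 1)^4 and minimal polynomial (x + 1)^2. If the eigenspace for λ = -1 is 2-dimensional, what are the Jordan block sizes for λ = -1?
Block sizes for λ = -1: [2, 2]

Step 1 — from the characteristic polynomial, algebraic multiplicity of λ = -1 is 4. From dim ker(M − (-1)·I) = 2, there are exactly 2 Jordan blocks for λ = -1.
Step 2 — from the minimal polynomial, the factor (x + 1)^2 tells us the largest block for λ = -1 has size 2.
Step 3 — with total size 4, 2 blocks, and largest block 2, the block sizes (in nonincreasing order) are [2, 2].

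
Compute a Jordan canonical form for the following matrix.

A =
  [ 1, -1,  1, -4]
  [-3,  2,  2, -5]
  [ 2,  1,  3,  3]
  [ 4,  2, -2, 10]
J_3(4) ⊕ J_1(4)

The characteristic polynomial is
  det(x·I − A) = x^4 - 16*x^3 + 96*x^2 - 256*x + 256 = (x - 4)^4

Eigenvalues and multiplicities (the geometric multiplicity of λ is n − rank(A − λI), which equals the number of Jordan blocks for λ):
  λ = 4: algebraic multiplicity = 4, geometric multiplicity = 2

Determining the block sizes for each eigenvalue:
  λ = 4: with am = 4 and gm = 2, the partition is not yet determined (e.g. several partitions of 4 into 2 parts exist). Let N = A − (4)·I. Computing rank(N^1) = 2, rank(N^2) = 1, rank(N^3) = 0; the number of blocks of size ≥ j is rank(N^{j−1}) − rank(N^j), giving [2, 1, 1]. So we have 1 block(s) of size 3, 1 block(s) of size 1 → block sizes [3, 1]

Assembling the blocks gives a Jordan form
J =
  [4, 1, 0, 0]
  [0, 4, 1, 0]
  [0, 0, 4, 0]
  [0, 0, 0, 4]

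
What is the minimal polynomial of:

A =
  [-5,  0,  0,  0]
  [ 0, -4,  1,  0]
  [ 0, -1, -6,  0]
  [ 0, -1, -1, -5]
x^2 + 10*x + 25

The characteristic polynomial is χ_A(x) = (x + 5)^4, so the eigenvalues are known. The minimal polynomial is
  m_A(x) = Π_λ (x − λ)^{k_λ}
where k_λ is the size of the *largest* Jordan block for λ (equivalently, the smallest k with (A − λI)^k v = 0 for every generalised eigenvector v of λ).

  λ = -5: largest Jordan block has size 2, contributing (x + 5)^2

So m_A(x) = (x + 5)^2 = x^2 + 10*x + 25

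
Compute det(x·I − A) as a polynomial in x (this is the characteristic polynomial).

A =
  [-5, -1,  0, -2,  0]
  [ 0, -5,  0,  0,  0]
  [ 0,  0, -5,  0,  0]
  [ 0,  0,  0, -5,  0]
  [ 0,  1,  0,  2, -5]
x^5 + 25*x^4 + 250*x^3 + 1250*x^2 + 3125*x + 3125

Expanding det(x·I − A) (e.g. by cofactor expansion or by noting that A is similar to its Jordan form J, which has the same characteristic polynomial as A) gives
  χ_A(x) = x^5 + 25*x^4 + 250*x^3 + 1250*x^2 + 3125*x + 3125
which factors as (x + 5)^5. The eigenvalues (with algebraic multiplicities) are λ = -5 with multiplicity 5.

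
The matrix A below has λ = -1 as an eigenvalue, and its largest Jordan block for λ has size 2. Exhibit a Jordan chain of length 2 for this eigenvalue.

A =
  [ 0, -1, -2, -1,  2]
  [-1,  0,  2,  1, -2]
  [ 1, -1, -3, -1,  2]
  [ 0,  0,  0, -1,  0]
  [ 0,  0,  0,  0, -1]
A Jordan chain for λ = -1 of length 2:
v_1 = (1, -1, 1, 0, 0)ᵀ
v_2 = (1, 0, 0, 0, 0)ᵀ

Let N = A − (-1)·I. We want v_2 with N^2 v_2 = 0 but N^1 v_2 ≠ 0; then v_{j-1} := N · v_j for j = 2, …, 2.

Pick v_2 = (1, 0, 0, 0, 0)ᵀ.
Then v_1 = N · v_2 = (1, -1, 1, 0, 0)ᵀ.

Sanity check: (A − (-1)·I) v_1 = (0, 0, 0, 0, 0)ᵀ = 0. ✓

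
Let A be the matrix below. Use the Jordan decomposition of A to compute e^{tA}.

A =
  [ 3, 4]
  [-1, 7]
e^{tA} =
  [-2*t*exp(5*t) + exp(5*t), 4*t*exp(5*t)]
  [-t*exp(5*t), 2*t*exp(5*t) + exp(5*t)]

Strategy: write A = P · J · P⁻¹ where J is a Jordan canonical form, so e^{tA} = P · e^{tJ} · P⁻¹, and e^{tJ} can be computed block-by-block.

A has Jordan form
J =
  [5, 1]
  [0, 5]
(up to reordering of blocks).

Per-block formulas:
  For a 2×2 Jordan block J_2(5): exp(t · J_2(5)) = e^(5t)·(I + t·N), where N is the 2×2 nilpotent shift.

After assembling e^{tJ} and conjugating by P, we get:

e^{tA} =
  [-2*t*exp(5*t) + exp(5*t), 4*t*exp(5*t)]
  [-t*exp(5*t), 2*t*exp(5*t) + exp(5*t)]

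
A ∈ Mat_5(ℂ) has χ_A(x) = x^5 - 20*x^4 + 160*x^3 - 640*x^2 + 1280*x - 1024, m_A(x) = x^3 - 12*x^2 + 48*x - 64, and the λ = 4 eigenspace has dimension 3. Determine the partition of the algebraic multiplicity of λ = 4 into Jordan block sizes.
Block sizes for λ = 4: [3, 1, 1]

Step 1 — from the characteristic polynomial, algebraic multiplicity of λ = 4 is 5. From dim ker(A − (4)·I) = 3, there are exactly 3 Jordan blocks for λ = 4.
Step 2 — from the minimal polynomial, the factor (x − 4)^3 tells us the largest block for λ = 4 has size 3.
Step 3 — with total size 5, 3 blocks, and largest block 3, the block sizes (in nonincreasing order) are [3, 1, 1].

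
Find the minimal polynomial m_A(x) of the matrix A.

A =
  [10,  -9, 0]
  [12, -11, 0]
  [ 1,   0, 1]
x^3 - 3*x + 2

The characteristic polynomial is χ_A(x) = (x - 1)^2*(x + 2), so the eigenvalues are known. The minimal polynomial is
  m_A(x) = Π_λ (x − λ)^{k_λ}
where k_λ is the size of the *largest* Jordan block for λ (equivalently, the smallest k with (A − λI)^k v = 0 for every generalised eigenvector v of λ).

  λ = -2: largest Jordan block has size 1, contributing (x + 2)
  λ = 1: largest Jordan block has size 2, contributing (x − 1)^2

So m_A(x) = (x - 1)^2*(x + 2) = x^3 - 3*x + 2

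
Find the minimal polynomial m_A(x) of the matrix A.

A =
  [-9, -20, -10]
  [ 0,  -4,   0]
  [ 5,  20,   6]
x^2 + 3*x - 4

The characteristic polynomial is χ_A(x) = (x - 1)*(x + 4)^2, so the eigenvalues are known. The minimal polynomial is
  m_A(x) = Π_λ (x − λ)^{k_λ}
where k_λ is the size of the *largest* Jordan block for λ (equivalently, the smallest k with (A − λI)^k v = 0 for every generalised eigenvector v of λ).

  λ = -4: largest Jordan block has size 1, contributing (x + 4)
  λ = 1: largest Jordan block has size 1, contributing (x − 1)

So m_A(x) = (x - 1)*(x + 4) = x^2 + 3*x - 4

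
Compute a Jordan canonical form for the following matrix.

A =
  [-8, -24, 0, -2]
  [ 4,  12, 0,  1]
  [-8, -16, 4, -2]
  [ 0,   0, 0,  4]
J_1(0) ⊕ J_2(4) ⊕ J_1(4)

The characteristic polynomial is
  det(x·I − A) = x^4 - 12*x^3 + 48*x^2 - 64*x = x*(x - 4)^3

Eigenvalues and multiplicities (the geometric multiplicity of λ is n − rank(A − λI), which equals the number of Jordan blocks for λ):
  λ = 0: algebraic multiplicity = 1, geometric multiplicity = 1
  λ = 4: algebraic multiplicity = 3, geometric multiplicity = 2

Determining the block sizes for each eigenvalue:
  λ = 0: one block (gm = 1), so the single block has size am = 1 → block sizes [1]
  λ = 4: 2 blocks summing to 3 forces exactly one block of size 2 and the rest size 1 → block sizes [2, 1]

Assembling the blocks gives a Jordan form
J =
  [0, 0, 0, 0]
  [0, 4, 1, 0]
  [0, 0, 4, 0]
  [0, 0, 0, 4]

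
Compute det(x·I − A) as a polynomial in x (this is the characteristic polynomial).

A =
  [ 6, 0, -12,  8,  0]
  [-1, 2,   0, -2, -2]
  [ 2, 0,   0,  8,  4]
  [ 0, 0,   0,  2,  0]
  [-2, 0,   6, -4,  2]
x^5 - 12*x^4 + 48*x^3 - 80*x^2 + 48*x

Expanding det(x·I − A) (e.g. by cofactor expansion or by noting that A is similar to its Jordan form J, which has the same characteristic polynomial as A) gives
  χ_A(x) = x^5 - 12*x^4 + 48*x^3 - 80*x^2 + 48*x
which factors as x*(x - 6)*(x - 2)^3. The eigenvalues (with algebraic multiplicities) are λ = 0 with multiplicity 1, λ = 2 with multiplicity 3, λ = 6 with multiplicity 1.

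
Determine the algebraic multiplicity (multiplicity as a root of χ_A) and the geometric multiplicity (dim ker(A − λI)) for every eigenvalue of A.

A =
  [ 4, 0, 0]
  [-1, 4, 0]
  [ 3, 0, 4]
λ = 4: alg = 3, geom = 2

Step 1 — factor the characteristic polynomial to read off the algebraic multiplicities:
  χ_A(x) = (x - 4)^3

Step 2 — compute geometric multiplicities via the rank-nullity identity g(λ) = n − rank(A − λI):
  rank(A − (4)·I) = 1, so dim ker(A − (4)·I) = n − 1 = 2

Summary:
  λ = 4: algebraic multiplicity = 3, geometric multiplicity = 2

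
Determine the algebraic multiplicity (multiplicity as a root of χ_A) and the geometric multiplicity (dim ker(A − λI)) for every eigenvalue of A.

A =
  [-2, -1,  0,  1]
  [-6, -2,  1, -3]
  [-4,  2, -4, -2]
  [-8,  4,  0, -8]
λ = -4: alg = 4, geom = 2

Step 1 — factor the characteristic polynomial to read off the algebraic multiplicities:
  χ_A(x) = (x + 4)^4

Step 2 — compute geometric multiplicities via the rank-nullity identity g(λ) = n − rank(A − λI):
  rank(A − (-4)·I) = 2, so dim ker(A − (-4)·I) = n − 2 = 2

Summary:
  λ = -4: algebraic multiplicity = 4, geometric multiplicity = 2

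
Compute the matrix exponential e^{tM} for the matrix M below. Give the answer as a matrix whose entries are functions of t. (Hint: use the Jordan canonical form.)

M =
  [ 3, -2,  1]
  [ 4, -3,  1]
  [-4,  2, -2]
e^{tM} =
  [4 - 3*exp(-t), -2 + 2*exp(-t), 1 - exp(-t)]
  [4 - 4*exp(-t), -2 + 3*exp(-t), 1 - exp(-t)]
  [-4 + 4*exp(-t), 2 - 2*exp(-t), -1 + 2*exp(-t)]

Strategy: write M = P · J · P⁻¹ where J is a Jordan canonical form, so e^{tM} = P · e^{tJ} · P⁻¹, and e^{tJ} can be computed block-by-block.

M has Jordan form
J =
  [-1,  0, 0]
  [ 0, -1, 0]
  [ 0,  0, 0]
(up to reordering of blocks).

Per-block formulas:
  For a 1×1 block at λ = 0: exp(t · [0]) = [e^(0t)].
  For a 1×1 block at λ = -1: exp(t · [-1]) = [e^(-1t)].

After assembling e^{tJ} and conjugating by P, we get:

e^{tM} =
  [4 - 3*exp(-t), -2 + 2*exp(-t), 1 - exp(-t)]
  [4 - 4*exp(-t), -2 + 3*exp(-t), 1 - exp(-t)]
  [-4 + 4*exp(-t), 2 - 2*exp(-t), -1 + 2*exp(-t)]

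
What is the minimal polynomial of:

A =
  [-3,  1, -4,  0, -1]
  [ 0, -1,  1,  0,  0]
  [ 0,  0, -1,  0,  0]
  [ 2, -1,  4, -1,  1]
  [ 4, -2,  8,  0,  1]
x^3 + 3*x^2 + 3*x + 1

The characteristic polynomial is χ_A(x) = (x + 1)^5, so the eigenvalues are known. The minimal polynomial is
  m_A(x) = Π_λ (x − λ)^{k_λ}
where k_λ is the size of the *largest* Jordan block for λ (equivalently, the smallest k with (A − λI)^k v = 0 for every generalised eigenvector v of λ).

  λ = -1: largest Jordan block has size 3, contributing (x + 1)^3

So m_A(x) = (x + 1)^3 = x^3 + 3*x^2 + 3*x + 1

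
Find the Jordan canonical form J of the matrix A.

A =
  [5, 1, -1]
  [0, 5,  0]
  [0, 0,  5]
J_2(5) ⊕ J_1(5)

The characteristic polynomial is
  det(x·I − A) = x^3 - 15*x^2 + 75*x - 125 = (x - 5)^3

Eigenvalues and multiplicities (the geometric multiplicity of λ is n − rank(A − λI), which equals the number of Jordan blocks for λ):
  λ = 5: algebraic multiplicity = 3, geometric multiplicity = 2

Determining the block sizes for each eigenvalue:
  λ = 5: 2 blocks summing to 3 forces exactly one block of size 2 and the rest size 1 → block sizes [2, 1]

Assembling the blocks gives a Jordan form
J =
  [5, 1, 0]
  [0, 5, 0]
  [0, 0, 5]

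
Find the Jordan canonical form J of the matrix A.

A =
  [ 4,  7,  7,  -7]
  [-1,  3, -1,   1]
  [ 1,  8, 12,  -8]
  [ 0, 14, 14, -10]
J_1(-3) ⊕ J_2(4) ⊕ J_1(4)

The characteristic polynomial is
  det(x·I − A) = x^4 - 9*x^3 + 12*x^2 + 80*x - 192 = (x - 4)^3*(x + 3)

Eigenvalues and multiplicities (the geometric multiplicity of λ is n − rank(A − λI), which equals the number of Jordan blocks for λ):
  λ = -3: algebraic multiplicity = 1, geometric multiplicity = 1
  λ = 4: algebraic multiplicity = 3, geometric multiplicity = 2

Determining the block sizes for each eigenvalue:
  λ = -3: one block (gm = 1), so the single block has size am = 1 → block sizes [1]
  λ = 4: 2 blocks summing to 3 forces exactly one block of size 2 and the rest size 1 → block sizes [2, 1]

Assembling the blocks gives a Jordan form
J =
  [-3, 0, 0, 0]
  [ 0, 4, 1, 0]
  [ 0, 0, 4, 0]
  [ 0, 0, 0, 4]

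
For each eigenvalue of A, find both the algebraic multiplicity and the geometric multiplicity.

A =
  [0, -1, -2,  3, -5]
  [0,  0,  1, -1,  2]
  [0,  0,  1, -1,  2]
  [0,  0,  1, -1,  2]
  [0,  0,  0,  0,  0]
λ = 0: alg = 5, geom = 3

Step 1 — factor the characteristic polynomial to read off the algebraic multiplicities:
  χ_A(x) = x^5

Step 2 — compute geometric multiplicities via the rank-nullity identity g(λ) = n − rank(A − λI):
  rank(A − (0)·I) = 2, so dim ker(A − (0)·I) = n − 2 = 3

Summary:
  λ = 0: algebraic multiplicity = 5, geometric multiplicity = 3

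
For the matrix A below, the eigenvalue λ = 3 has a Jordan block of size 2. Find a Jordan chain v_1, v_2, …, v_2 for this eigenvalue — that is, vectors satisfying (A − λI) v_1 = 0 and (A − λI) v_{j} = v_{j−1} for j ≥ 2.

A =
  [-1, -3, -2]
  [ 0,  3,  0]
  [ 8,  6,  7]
A Jordan chain for λ = 3 of length 2:
v_1 = (-4, 0, 8)ᵀ
v_2 = (1, 0, 0)ᵀ

Let N = A − (3)·I. We want v_2 with N^2 v_2 = 0 but N^1 v_2 ≠ 0; then v_{j-1} := N · v_j for j = 2, …, 2.

Pick v_2 = (1, 0, 0)ᵀ.
Then v_1 = N · v_2 = (-4, 0, 8)ᵀ.

Sanity check: (A − (3)·I) v_1 = (0, 0, 0)ᵀ = 0. ✓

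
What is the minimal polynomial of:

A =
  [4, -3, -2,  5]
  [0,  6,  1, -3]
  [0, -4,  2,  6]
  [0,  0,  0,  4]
x^3 - 12*x^2 + 48*x - 64

The characteristic polynomial is χ_A(x) = (x - 4)^4, so the eigenvalues are known. The minimal polynomial is
  m_A(x) = Π_λ (x − λ)^{k_λ}
where k_λ is the size of the *largest* Jordan block for λ (equivalently, the smallest k with (A − λI)^k v = 0 for every generalised eigenvector v of λ).

  λ = 4: largest Jordan block has size 3, contributing (x − 4)^3

So m_A(x) = (x - 4)^3 = x^3 - 12*x^2 + 48*x - 64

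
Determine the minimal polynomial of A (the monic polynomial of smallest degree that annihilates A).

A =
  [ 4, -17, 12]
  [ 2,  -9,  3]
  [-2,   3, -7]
x^3 + 12*x^2 + 48*x + 64

The characteristic polynomial is χ_A(x) = (x + 4)^3, so the eigenvalues are known. The minimal polynomial is
  m_A(x) = Π_λ (x − λ)^{k_λ}
where k_λ is the size of the *largest* Jordan block for λ (equivalently, the smallest k with (A − λI)^k v = 0 for every generalised eigenvector v of λ).

  λ = -4: largest Jordan block has size 3, contributing (x + 4)^3

So m_A(x) = (x + 4)^3 = x^3 + 12*x^2 + 48*x + 64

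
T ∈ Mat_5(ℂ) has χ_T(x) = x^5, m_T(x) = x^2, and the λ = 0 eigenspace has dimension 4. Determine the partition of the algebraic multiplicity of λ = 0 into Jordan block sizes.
Block sizes for λ = 0: [2, 1, 1, 1]

Step 1 — from the characteristic polynomial, algebraic multiplicity of λ = 0 is 5. From dim ker(T − (0)·I) = 4, there are exactly 4 Jordan blocks for λ = 0.
Step 2 — from the minimal polynomial, the factor (x − 0)^2 tells us the largest block for λ = 0 has size 2.
Step 3 — with total size 5, 4 blocks, and largest block 2, the block sizes (in nonincreasing order) are [2, 1, 1, 1].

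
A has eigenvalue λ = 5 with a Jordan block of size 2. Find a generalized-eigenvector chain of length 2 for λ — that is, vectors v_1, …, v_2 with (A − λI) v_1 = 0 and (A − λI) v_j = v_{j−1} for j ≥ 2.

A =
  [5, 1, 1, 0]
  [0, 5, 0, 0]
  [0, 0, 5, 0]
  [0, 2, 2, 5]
A Jordan chain for λ = 5 of length 2:
v_1 = (1, 0, 0, 2)ᵀ
v_2 = (0, 1, 0, 0)ᵀ

Let N = A − (5)·I. We want v_2 with N^2 v_2 = 0 but N^1 v_2 ≠ 0; then v_{j-1} := N · v_j for j = 2, …, 2.

Pick v_2 = (0, 1, 0, 0)ᵀ.
Then v_1 = N · v_2 = (1, 0, 0, 2)ᵀ.

Sanity check: (A − (5)·I) v_1 = (0, 0, 0, 0)ᵀ = 0. ✓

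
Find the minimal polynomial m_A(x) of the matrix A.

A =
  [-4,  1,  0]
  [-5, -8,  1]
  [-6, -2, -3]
x^3 + 15*x^2 + 75*x + 125

The characteristic polynomial is χ_A(x) = (x + 5)^3, so the eigenvalues are known. The minimal polynomial is
  m_A(x) = Π_λ (x − λ)^{k_λ}
where k_λ is the size of the *largest* Jordan block for λ (equivalently, the smallest k with (A − λI)^k v = 0 for every generalised eigenvector v of λ).

  λ = -5: largest Jordan block has size 3, contributing (x + 5)^3

So m_A(x) = (x + 5)^3 = x^3 + 15*x^2 + 75*x + 125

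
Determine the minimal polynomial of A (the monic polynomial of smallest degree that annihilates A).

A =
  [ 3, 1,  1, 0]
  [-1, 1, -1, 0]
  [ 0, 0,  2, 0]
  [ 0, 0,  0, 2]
x^2 - 4*x + 4

The characteristic polynomial is χ_A(x) = (x - 2)^4, so the eigenvalues are known. The minimal polynomial is
  m_A(x) = Π_λ (x − λ)^{k_λ}
where k_λ is the size of the *largest* Jordan block for λ (equivalently, the smallest k with (A − λI)^k v = 0 for every generalised eigenvector v of λ).

  λ = 2: largest Jordan block has size 2, contributing (x − 2)^2

So m_A(x) = (x - 2)^2 = x^2 - 4*x + 4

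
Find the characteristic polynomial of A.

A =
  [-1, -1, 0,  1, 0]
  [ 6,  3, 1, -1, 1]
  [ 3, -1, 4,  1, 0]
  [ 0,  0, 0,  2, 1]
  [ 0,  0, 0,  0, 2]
x^5 - 10*x^4 + 40*x^3 - 80*x^2 + 80*x - 32

Expanding det(x·I − A) (e.g. by cofactor expansion or by noting that A is similar to its Jordan form J, which has the same characteristic polynomial as A) gives
  χ_A(x) = x^5 - 10*x^4 + 40*x^3 - 80*x^2 + 80*x - 32
which factors as (x - 2)^5. The eigenvalues (with algebraic multiplicities) are λ = 2 with multiplicity 5.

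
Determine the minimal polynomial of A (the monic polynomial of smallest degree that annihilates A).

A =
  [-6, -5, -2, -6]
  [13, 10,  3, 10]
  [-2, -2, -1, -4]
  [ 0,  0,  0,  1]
x^3 - 3*x^2 + 3*x - 1

The characteristic polynomial is χ_A(x) = (x - 1)^4, so the eigenvalues are known. The minimal polynomial is
  m_A(x) = Π_λ (x − λ)^{k_λ}
where k_λ is the size of the *largest* Jordan block for λ (equivalently, the smallest k with (A − λI)^k v = 0 for every generalised eigenvector v of λ).

  λ = 1: largest Jordan block has size 3, contributing (x − 1)^3

So m_A(x) = (x - 1)^3 = x^3 - 3*x^2 + 3*x - 1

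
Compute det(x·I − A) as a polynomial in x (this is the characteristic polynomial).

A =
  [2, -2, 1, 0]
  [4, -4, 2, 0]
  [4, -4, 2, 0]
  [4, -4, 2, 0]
x^4

Expanding det(x·I − A) (e.g. by cofactor expansion or by noting that A is similar to its Jordan form J, which has the same characteristic polynomial as A) gives
  χ_A(x) = x^4
which factors as x^4. The eigenvalues (with algebraic multiplicities) are λ = 0 with multiplicity 4.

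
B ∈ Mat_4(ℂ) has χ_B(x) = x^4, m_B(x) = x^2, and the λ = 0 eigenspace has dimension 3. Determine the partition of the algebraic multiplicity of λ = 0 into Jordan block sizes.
Block sizes for λ = 0: [2, 1, 1]

Step 1 — from the characteristic polynomial, algebraic multiplicity of λ = 0 is 4. From dim ker(B − (0)·I) = 3, there are exactly 3 Jordan blocks for λ = 0.
Step 2 — from the minimal polynomial, the factor (x − 0)^2 tells us the largest block for λ = 0 has size 2.
Step 3 — with total size 4, 3 blocks, and largest block 2, the block sizes (in nonincreasing order) are [2, 1, 1].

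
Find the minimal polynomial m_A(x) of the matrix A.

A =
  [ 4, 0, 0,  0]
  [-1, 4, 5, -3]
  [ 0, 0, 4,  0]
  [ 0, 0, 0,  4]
x^2 - 8*x + 16

The characteristic polynomial is χ_A(x) = (x - 4)^4, so the eigenvalues are known. The minimal polynomial is
  m_A(x) = Π_λ (x − λ)^{k_λ}
where k_λ is the size of the *largest* Jordan block for λ (equivalently, the smallest k with (A − λI)^k v = 0 for every generalised eigenvector v of λ).

  λ = 4: largest Jordan block has size 2, contributing (x − 4)^2

So m_A(x) = (x - 4)^2 = x^2 - 8*x + 16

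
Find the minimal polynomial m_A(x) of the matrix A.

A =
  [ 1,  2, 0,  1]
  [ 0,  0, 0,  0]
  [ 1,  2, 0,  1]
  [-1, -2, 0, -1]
x^2

The characteristic polynomial is χ_A(x) = x^4, so the eigenvalues are known. The minimal polynomial is
  m_A(x) = Π_λ (x − λ)^{k_λ}
where k_λ is the size of the *largest* Jordan block for λ (equivalently, the smallest k with (A − λI)^k v = 0 for every generalised eigenvector v of λ).

  λ = 0: largest Jordan block has size 2, contributing (x − 0)^2

So m_A(x) = x^2 = x^2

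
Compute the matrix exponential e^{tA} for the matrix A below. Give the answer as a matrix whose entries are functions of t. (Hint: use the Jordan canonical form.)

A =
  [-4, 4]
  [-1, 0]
e^{tA} =
  [-2*t*exp(-2*t) + exp(-2*t), 4*t*exp(-2*t)]
  [-t*exp(-2*t), 2*t*exp(-2*t) + exp(-2*t)]

Strategy: write A = P · J · P⁻¹ where J is a Jordan canonical form, so e^{tA} = P · e^{tJ} · P⁻¹, and e^{tJ} can be computed block-by-block.

A has Jordan form
J =
  [-2,  1]
  [ 0, -2]
(up to reordering of blocks).

Per-block formulas:
  For a 2×2 Jordan block J_2(-2): exp(t · J_2(-2)) = e^(-2t)·(I + t·N), where N is the 2×2 nilpotent shift.

After assembling e^{tJ} and conjugating by P, we get:

e^{tA} =
  [-2*t*exp(-2*t) + exp(-2*t), 4*t*exp(-2*t)]
  [-t*exp(-2*t), 2*t*exp(-2*t) + exp(-2*t)]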